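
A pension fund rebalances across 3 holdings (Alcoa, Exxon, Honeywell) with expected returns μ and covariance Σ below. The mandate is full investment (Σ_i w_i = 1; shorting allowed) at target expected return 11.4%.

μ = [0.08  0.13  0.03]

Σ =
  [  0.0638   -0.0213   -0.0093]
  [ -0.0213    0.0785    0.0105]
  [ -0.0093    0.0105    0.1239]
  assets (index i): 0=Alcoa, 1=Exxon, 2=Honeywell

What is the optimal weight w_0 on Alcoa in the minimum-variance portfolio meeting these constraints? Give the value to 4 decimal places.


p=Σ⁻¹μ = [2.0100  2.1735  0.2088]
q=Σ⁻¹𝟙 = [22.8318  17.8273  8.2740]
a=μᵀp=0.449620  b=𝟙ᵀp=4.392309  c=𝟙ᵀq=48.933075  D=ac−b²=2.708903
λ₁=(c·0.114−b)/D = (48.933075·0.114−4.392309)/2.708903 = 0.437838
λ₂=(a−b·0.114)/D = (0.449620−4.392309·0.114)/2.708903 = -0.018865
w* = 0.437838·p + -0.018865·q:
  w_0 = 0.437838·2.0100 + -0.018865·22.8318 = 0.4493  (Alcoa)
  w_1 = 0.437838·2.1735 + -0.018865·17.8273 = 0.6153  (Exxon)
  w_2 = 0.437838·0.2088 + -0.018865·8.2740 = -0.0647  (Honeywell)
Σw_i=1.0000  μᵀw=0.1140
σ²=wᵀΣw=λ₁·μ_p+λ₂ = 0.437838·0.114 + -0.018865 = 0.031049 ≈ 0.0310

0.4493


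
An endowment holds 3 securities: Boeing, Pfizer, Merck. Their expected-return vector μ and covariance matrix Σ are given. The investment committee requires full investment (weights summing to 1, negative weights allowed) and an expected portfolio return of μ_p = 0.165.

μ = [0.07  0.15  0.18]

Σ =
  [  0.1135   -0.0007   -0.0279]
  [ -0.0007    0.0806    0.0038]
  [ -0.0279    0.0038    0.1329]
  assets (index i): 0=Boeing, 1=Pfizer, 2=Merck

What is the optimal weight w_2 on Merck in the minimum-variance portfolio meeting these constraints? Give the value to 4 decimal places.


0.4817

p=Σ⁻¹μ = [0.9997  1.7984  1.5129]
q=Σ⁻¹𝟙 = [11.2293  12.0548  9.5372]
a=μᵀp=0.612053  b=𝟙ᵀp=4.310965  c=𝟙ᵀq=32.821291  D=ac−b²=1.503960
λ₁=(c·0.165−b)/D = (32.821291·0.165−4.310965)/1.503960 = 0.734427
λ₂=(a−b·0.165)/D = (0.612053−4.310965·0.165)/1.503960 = -0.065996
w* = 0.734427·p + -0.065996·q:
  w_0 = 0.734427·0.9997 + -0.065996·11.2293 = -0.0069  (Boeing)
  w_1 = 0.734427·1.7984 + -0.065996·12.0548 = 0.5252  (Pfizer)
  w_2 = 0.734427·1.5129 + -0.065996·9.5372 = 0.4817  (Merck)
Σw_i=1.0000  μᵀw=0.1650
σ²=wᵀΣw=λ₁·μ_p+λ₂ = 0.734427·0.165 + -0.065996 = 0.055184 ≈ 0.0552


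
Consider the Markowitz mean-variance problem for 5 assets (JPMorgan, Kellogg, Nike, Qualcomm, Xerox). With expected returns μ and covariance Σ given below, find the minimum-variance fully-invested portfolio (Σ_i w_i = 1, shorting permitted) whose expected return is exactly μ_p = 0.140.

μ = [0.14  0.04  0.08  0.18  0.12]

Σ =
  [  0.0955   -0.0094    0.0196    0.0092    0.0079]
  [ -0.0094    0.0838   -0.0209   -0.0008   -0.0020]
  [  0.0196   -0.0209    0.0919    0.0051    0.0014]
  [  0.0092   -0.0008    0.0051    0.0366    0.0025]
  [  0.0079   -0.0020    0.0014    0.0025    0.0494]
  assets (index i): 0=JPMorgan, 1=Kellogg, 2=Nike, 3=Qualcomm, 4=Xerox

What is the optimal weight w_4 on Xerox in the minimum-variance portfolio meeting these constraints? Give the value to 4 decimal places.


0.2373

u=Σ⁻¹μ = [0.8163  0.8111  0.5991  4.5046  2.0865]
v=Σ⁻¹𝟙 = [5.8855  16.1821  11.7322  23.3020  18.4451]
a=μᵀu=1.255858  b=𝟙ᵀu=8.817596  c=𝟙ᵀv=75.546839  D=ac−b²=17.126101
λ₁=(c·0.140−b)/D = (75.546839·0.140−8.817596)/17.126101 = 0.102706
λ₂=(a−b·0.140)/D = (1.255858−8.817596·0.140)/17.126101 = 0.001249
w* = 0.102706·u + 0.001249·v:
  w_0 = 0.102706·0.8163 + 0.001249·5.8855 = 0.0912  (JPMorgan)
  w_1 = 0.102706·0.8111 + 0.001249·16.1821 = 0.1035  (Kellogg)
  w_2 = 0.102706·0.5991 + 0.001249·11.7322 = 0.0762  (Nike)
  w_3 = 0.102706·4.5046 + 0.001249·23.3020 = 0.4918  (Qualcomm)
  w_4 = 0.102706·2.0865 + 0.001249·18.4451 = 0.2373  (Xerox)
Σw_i=1.0000  μᵀw=0.1400
σ²=wᵀΣw=λ₁·μ_p+λ₂ = 0.102706·0.140 + 0.001249 = 0.015628 ≈ 0.0156


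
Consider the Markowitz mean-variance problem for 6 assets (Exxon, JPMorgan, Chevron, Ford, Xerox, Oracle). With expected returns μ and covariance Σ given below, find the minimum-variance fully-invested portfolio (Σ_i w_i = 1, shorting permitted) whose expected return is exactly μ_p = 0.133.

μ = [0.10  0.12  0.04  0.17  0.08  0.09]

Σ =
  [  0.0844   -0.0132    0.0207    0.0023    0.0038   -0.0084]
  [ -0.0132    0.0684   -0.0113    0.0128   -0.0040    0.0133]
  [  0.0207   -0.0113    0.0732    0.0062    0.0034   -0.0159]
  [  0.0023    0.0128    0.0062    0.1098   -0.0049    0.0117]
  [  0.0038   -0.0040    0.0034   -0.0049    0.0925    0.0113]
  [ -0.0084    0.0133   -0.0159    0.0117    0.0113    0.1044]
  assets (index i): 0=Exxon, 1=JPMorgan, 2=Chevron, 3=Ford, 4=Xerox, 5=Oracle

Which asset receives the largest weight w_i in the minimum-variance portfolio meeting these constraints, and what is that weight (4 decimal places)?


Ford (0.3382)

u=Σ⁻¹μ = [1.3447  1.7859  0.4182  1.2663  0.8689  0.5705]
v=Σ⁻¹𝟙 = [11.3333  16.9441  14.0512  5.6020  9.7850  8.7849]
a=μᵀu=0.701629  b=𝟙ᵀu=6.254439  c=𝟙ᵀv=66.500420  D=ac−b²=7.540620
λ₁=(c·0.133−b)/D = (66.500420·0.133−6.254439)/7.540620 = 0.343489
λ₂=(a−b·0.133)/D = (0.701629−6.254439·0.133)/7.540620 = -0.017268
w* = 0.343489·u + -0.017268·v:
  w_0 = 0.343489·1.3447 + -0.017268·11.3333 = 0.2662  (Exxon)
  w_1 = 0.343489·1.7859 + -0.017268·16.9441 = 0.3208  (JPMorgan)
  w_2 = 0.343489·0.4182 + -0.017268·14.0512 = -0.0990  (Chevron)
  w_3 = 0.343489·1.2663 + -0.017268·5.6020 = 0.3382  (Ford)
  w_4 = 0.343489·0.8689 + -0.017268·9.7850 = 0.1295  (Xerox)
  w_5 = 0.343489·0.5705 + -0.017268·8.7849 = 0.0443  (Oracle)
Σw_i=1.0000  μᵀw=0.1330
σ²=wᵀΣw=λ₁·μ_p+λ₂ = 0.343489·0.133 + -0.017268 = 0.028416 ≈ 0.0284


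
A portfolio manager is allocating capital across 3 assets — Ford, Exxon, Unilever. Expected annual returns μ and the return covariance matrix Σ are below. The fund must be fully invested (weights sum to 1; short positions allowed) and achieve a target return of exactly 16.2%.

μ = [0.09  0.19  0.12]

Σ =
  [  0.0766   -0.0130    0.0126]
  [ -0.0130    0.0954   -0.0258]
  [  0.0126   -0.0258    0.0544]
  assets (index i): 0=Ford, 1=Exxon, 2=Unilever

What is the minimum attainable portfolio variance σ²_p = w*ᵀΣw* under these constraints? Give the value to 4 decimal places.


u=Σ⁻¹μ = [1.1364  3.0650  3.3963]
v=Σ⁻¹𝟙 = [12.2168  18.7591  24.4495]
a=μᵀu=1.092175  b=𝟙ᵀu=7.597671  c=𝟙ᵀv=55.425330  D=ac−b²=2.809529
λ₁=(c·0.162−b)/D = (55.425330·0.162−7.597671)/2.809529 = 0.491624
λ₂=(a−b·0.162)/D = (1.092175−7.597671·0.162)/2.809529 = -0.049349
w* = 0.491624·u + -0.049349·v:
  w_0 = 0.491624·1.1364 + -0.049349·12.2168 = -0.0442  (Ford)
  w_1 = 0.491624·3.0650 + -0.049349·18.7591 = 0.5811  (Exxon)
  w_2 = 0.491624·3.3963 + -0.049349·24.4495 = 0.4631  (Unilever)
Σw_i=1.0000  μᵀw=0.1620
σ²=wᵀΣw=λ₁·μ_p+λ₂ = 0.491624·0.162 + -0.049349 = 0.030294 ≈ 0.0303

0.0303


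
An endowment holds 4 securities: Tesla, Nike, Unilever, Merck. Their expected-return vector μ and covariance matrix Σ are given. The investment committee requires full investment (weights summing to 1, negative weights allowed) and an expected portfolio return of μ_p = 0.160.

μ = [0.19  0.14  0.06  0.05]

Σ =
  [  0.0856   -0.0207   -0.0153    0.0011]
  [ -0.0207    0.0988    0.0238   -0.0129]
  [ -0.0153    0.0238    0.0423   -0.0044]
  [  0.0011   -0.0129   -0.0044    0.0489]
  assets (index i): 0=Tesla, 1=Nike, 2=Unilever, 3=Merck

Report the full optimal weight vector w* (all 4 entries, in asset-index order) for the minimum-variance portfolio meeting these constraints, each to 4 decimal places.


0.5498  0.3635  0.0321  0.0547

p=Σ⁻¹μ = [2.9337  1.8533  1.6022  1.5896]
q=Σ⁻¹𝟙 = [18.8048  10.8734  26.9584  25.3210]
a=μᵀp=0.992474  b=𝟙ᵀp=7.978736  c=𝟙ᵀq=81.957566  D=ac−b²=17.680506
λ₁=(c·0.160−b)/D = (81.957566·0.160−7.978736)/17.680506 = 0.290403
λ₂=(a−b·0.160)/D = (0.992474−7.978736·0.160)/17.680506 = -0.016070
w* = 0.290403·p + -0.016070·q:
  w_0 = 0.290403·2.9337 + -0.016070·18.8048 = 0.5498  (Tesla)
  w_1 = 0.290403·1.8533 + -0.016070·10.8734 = 0.3635  (Nike)
  w_2 = 0.290403·1.6022 + -0.016070·26.9584 = 0.0321  (Unilever)
  w_3 = 0.290403·1.5896 + -0.016070·25.3210 = 0.0547  (Merck)
Σw_i=1.0000  μᵀw=0.1600
σ²=wᵀΣw=λ₁·μ_p+λ₂ = 0.290403·0.160 + -0.016070 = 0.030395 ≈ 0.0304


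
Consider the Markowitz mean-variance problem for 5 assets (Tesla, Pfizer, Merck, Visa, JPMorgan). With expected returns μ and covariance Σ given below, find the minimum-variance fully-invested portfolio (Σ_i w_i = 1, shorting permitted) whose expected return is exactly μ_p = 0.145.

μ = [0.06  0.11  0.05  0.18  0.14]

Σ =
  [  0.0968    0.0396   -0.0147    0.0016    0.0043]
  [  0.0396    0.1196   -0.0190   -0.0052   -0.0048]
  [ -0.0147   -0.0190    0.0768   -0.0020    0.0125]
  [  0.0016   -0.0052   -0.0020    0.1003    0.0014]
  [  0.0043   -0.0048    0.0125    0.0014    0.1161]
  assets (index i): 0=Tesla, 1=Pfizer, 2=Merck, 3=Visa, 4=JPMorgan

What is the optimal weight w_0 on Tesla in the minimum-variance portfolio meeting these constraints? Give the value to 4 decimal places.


-0.0254

g=Σ⁻¹μ = [0.2120  1.1071  0.8294  1.8494  1.1322]
h=Σ⁻¹𝟙 = [8.7066  8.7532  16.0196  10.5095  6.8012]
a=μᵀg=0.667368  b=𝟙ᵀg=5.130108  c=𝟙ᵀh=50.790097  D=ac−b²=7.577689
λ₁=(c·0.145−b)/D = (50.790097·0.145−5.130108)/7.577689 = 0.294873
λ₂=(a−b·0.145)/D = (0.667368−5.130108·0.145)/7.577689 = -0.010095
w* = 0.294873·g + -0.010095·h:
  w_0 = 0.294873·0.2120 + -0.010095·8.7066 = -0.0254  (Tesla)
  w_1 = 0.294873·1.1071 + -0.010095·8.7532 = 0.2381  (Pfizer)
  w_2 = 0.294873·0.8294 + -0.010095·16.0196 = 0.0829  (Merck)
  w_3 = 0.294873·1.8494 + -0.010095·10.5095 = 0.4392  (Visa)
  w_4 = 0.294873·1.1322 + -0.010095·6.8012 = 0.2652  (JPMorgan)
Σw_i=1.0000  μᵀw=0.1450
σ²=wᵀΣw=λ₁·μ_p+λ₂ = 0.294873·0.145 + -0.010095 = 0.032662 ≈ 0.0327


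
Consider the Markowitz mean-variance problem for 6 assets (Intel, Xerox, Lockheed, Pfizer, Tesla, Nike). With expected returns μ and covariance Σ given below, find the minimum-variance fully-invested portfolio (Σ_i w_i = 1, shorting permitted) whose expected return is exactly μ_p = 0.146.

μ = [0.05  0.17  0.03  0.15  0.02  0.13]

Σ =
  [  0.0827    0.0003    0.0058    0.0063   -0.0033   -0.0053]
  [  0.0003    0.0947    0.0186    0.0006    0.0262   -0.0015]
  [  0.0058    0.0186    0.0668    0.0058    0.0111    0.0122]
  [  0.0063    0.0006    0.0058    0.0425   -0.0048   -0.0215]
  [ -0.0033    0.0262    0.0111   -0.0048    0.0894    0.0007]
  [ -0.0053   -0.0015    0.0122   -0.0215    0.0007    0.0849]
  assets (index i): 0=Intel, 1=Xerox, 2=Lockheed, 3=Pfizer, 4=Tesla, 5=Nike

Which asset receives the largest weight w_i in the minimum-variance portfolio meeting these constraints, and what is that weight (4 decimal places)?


x=Σ⁻¹μ = [0.4859  2.0273  -1.1724  5.1463  0.0454  3.0687]
y=Σ⁻¹𝟙 = [11.0336  6.9415  3.7621  32.7344  10.6905  20.2509]
a=μᵀx=1.505551  b=𝟙ᵀx=9.601177  c=𝟙ᵀy=85.412982  D=ac−b²=36.410967
λ₁=(c·0.146−b)/D = (85.412982·0.146−9.601177)/36.410967 = 0.078798
λ₂=(a−b·0.146)/D = (1.505551−9.601177·0.146)/36.410967 = 0.002850
w* = 0.078798·x + 0.002850·y:
  w_0 = 0.078798·0.4859 + 0.002850·11.0336 = 0.0697  (Intel)
  w_1 = 0.078798·2.0273 + 0.002850·6.9415 = 0.1795  (Xerox)
  w_2 = 0.078798·-1.1724 + 0.002850·3.7621 = -0.0817  (Lockheed)
  w_3 = 0.078798·5.1463 + 0.002850·32.7344 = 0.4988  (Pfizer)
  w_4 = 0.078798·0.0454 + 0.002850·10.6905 = 0.0340  (Tesla)
  w_5 = 0.078798·3.0687 + 0.002850·20.2509 = 0.2995  (Nike)
Σw_i=1.0000  μᵀw=0.1460
σ²=wᵀΣw=λ₁·μ_p+λ₂ = 0.078798·0.146 + 0.002850 = 0.014355 ≈ 0.0144

Pfizer (0.4988)


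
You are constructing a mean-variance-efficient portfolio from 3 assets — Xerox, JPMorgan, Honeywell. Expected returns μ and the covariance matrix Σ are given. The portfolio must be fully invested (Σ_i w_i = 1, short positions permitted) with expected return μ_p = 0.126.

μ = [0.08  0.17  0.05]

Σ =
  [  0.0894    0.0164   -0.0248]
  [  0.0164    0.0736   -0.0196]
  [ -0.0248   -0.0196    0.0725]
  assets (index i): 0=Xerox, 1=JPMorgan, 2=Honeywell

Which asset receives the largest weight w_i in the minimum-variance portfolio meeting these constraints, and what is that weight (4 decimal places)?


JPMorgan (0.6027)

u=Σ⁻¹μ = [0.8933  2.5601  1.6873]
v=Σ⁻¹𝟙 = [14.6057  16.5259  23.2569]
a=μᵀu=0.591043  b=𝟙ᵀu=5.140696  c=𝟙ᵀv=54.388466  D=ac−b²=5.719151
λ₁=(c·0.126−b)/D = (54.388466·0.126−5.140696)/5.719151 = 0.299389
λ₂=(a−b·0.126)/D = (0.591043−5.140696·0.126)/5.719151 = -0.009911
w* = 0.299389·u + -0.009911·v:
  w_0 = 0.299389·0.8933 + -0.009911·14.6057 = 0.1227  (Xerox)
  w_1 = 0.299389·2.5601 + -0.009911·16.5259 = 0.6027  (JPMorgan)
  w_2 = 0.299389·1.6873 + -0.009911·23.2569 = 0.2747  (Honeywell)
Σw_i=1.0000  μᵀw=0.1260
σ²=wᵀΣw=λ₁·μ_p+λ₂ = 0.299389·0.126 + -0.009911 = 0.027812 ≈ 0.0278


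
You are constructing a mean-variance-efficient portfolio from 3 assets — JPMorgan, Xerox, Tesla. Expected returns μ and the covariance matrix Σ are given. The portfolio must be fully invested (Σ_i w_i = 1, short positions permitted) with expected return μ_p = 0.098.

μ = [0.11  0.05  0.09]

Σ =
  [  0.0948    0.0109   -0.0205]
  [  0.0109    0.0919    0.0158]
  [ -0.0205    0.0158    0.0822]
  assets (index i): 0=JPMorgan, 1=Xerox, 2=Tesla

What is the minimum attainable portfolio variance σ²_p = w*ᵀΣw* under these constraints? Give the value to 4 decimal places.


u=Σ⁻¹μ = [1.4561  0.1248  1.4340]
v=Σ⁻¹𝟙 = [12.7795  6.9560  14.0155]
a=μᵀu=0.295474  b=𝟙ᵀu=3.014943  c=𝟙ᵀv=33.751036  D=ac−b²=0.882669
λ₁=(c·0.098−b)/D = (33.751036·0.098−3.014943)/0.882669 = 0.331561
λ₂=(a−b·0.098)/D = (0.295474−3.014943·0.098)/0.882669 = 0.000011
w* = 0.331561·u + 0.000011·v:
  w_0 = 0.331561·1.4561 + 0.000011·12.7795 = 0.4829  (JPMorgan)
  w_1 = 0.331561·0.1248 + 0.000011·6.9560 = 0.0415  (Xerox)
  w_2 = 0.331561·1.4340 + 0.000011·14.0155 = 0.4756  (Tesla)
Σw_i=1.0000  μᵀw=0.0980
σ²=wᵀΣw=λ₁·μ_p+λ₂ = 0.331561·0.098 + 0.000011 = 0.032504 ≈ 0.0325

0.0325


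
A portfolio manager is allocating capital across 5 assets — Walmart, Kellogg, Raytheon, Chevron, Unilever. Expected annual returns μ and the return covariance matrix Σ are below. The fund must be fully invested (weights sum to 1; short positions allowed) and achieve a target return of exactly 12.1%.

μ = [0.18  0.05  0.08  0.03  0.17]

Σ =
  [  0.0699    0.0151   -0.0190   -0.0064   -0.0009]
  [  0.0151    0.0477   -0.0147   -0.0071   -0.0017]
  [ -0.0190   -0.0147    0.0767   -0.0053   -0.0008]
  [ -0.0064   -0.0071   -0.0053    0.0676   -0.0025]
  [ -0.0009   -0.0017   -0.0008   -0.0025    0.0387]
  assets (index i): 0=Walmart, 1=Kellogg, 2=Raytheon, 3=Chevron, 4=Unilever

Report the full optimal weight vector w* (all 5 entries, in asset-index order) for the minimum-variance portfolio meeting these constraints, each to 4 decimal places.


x=Σ⁻¹μ = [3.0953  1.0717  2.1457  1.1890  4.6330]
y=Σ⁻¹𝟙 = [17.4694  27.3408  24.4544  22.3228  29.3946]
a=μᵀx=1.605676  b=𝟙ᵀx=12.134649  c=𝟙ᵀy=120.981949  D=ac−b²=47.008151
λ₁=(c·0.121−b)/D = (120.981949·0.121−12.134649)/47.008151 = 0.053271
λ₂=(a−b·0.121)/D = (1.605676−12.134649·0.121)/47.008151 = 0.002923
w* = 0.053271·x + 0.002923·y:
  w_0 = 0.053271·3.0953 + 0.002923·17.4694 = 0.2159  (Walmart)
  w_1 = 0.053271·1.0717 + 0.002923·27.3408 = 0.1370  (Kellogg)
  w_2 = 0.053271·2.1457 + 0.002923·24.4544 = 0.1858  (Raytheon)
  w_3 = 0.053271·1.1890 + 0.002923·22.3228 = 0.1286  (Chevron)
  w_4 = 0.053271·4.6330 + 0.002923·29.3946 = 0.3327  (Unilever)
Σw_i=1.0000  μᵀw=0.1210
σ²=wᵀΣw=λ₁·μ_p+λ₂ = 0.053271·0.121 + 0.002923 = 0.009368 ≈ 0.0094

0.2159  0.1370  0.1858  0.1286  0.3327


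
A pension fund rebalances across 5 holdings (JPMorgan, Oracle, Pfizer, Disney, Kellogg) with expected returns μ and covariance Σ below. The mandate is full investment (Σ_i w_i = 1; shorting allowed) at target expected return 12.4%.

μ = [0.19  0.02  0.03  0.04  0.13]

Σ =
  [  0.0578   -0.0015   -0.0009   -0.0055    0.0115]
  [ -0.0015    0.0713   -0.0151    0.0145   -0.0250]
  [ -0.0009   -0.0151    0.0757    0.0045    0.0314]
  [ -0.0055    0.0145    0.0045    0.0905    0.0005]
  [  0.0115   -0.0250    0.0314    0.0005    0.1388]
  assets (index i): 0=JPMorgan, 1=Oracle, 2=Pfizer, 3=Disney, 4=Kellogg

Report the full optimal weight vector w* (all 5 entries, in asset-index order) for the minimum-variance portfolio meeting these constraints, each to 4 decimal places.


0.5133  0.1556  0.0954  0.1126  0.1230

p=Σ⁻¹μ = [3.2128  0.5351  0.2120  0.5370  0.7169]
q=Σ⁻¹𝟙 = [17.6576  17.6330  14.0613  8.5670  5.7057]
a=μᵀp=0.742181  b=𝟙ᵀp=5.213859  c=𝟙ᵀq=63.624547  D=ac−b²=20.036593
λ₁=(c·0.124−b)/D = (63.624547·0.124−5.213859)/20.036593 = 0.133535
λ₂=(a−b·0.124)/D = (0.742181−5.213859·0.124)/20.036593 = 0.004774
w* = 0.133535·p + 0.004774·q:
  w_0 = 0.133535·3.2128 + 0.004774·17.6576 = 0.5133  (JPMorgan)
  w_1 = 0.133535·0.5351 + 0.004774·17.6330 = 0.1556  (Oracle)
  w_2 = 0.133535·0.2120 + 0.004774·14.0613 = 0.0954  (Pfizer)
  w_3 = 0.133535·0.5370 + 0.004774·8.5670 = 0.1126  (Disney)
  w_4 = 0.133535·0.7169 + 0.004774·5.7057 = 0.1230  (Kellogg)
Σw_i=1.0000  μᵀw=0.1240
σ²=wᵀΣw=λ₁·μ_p+λ₂ = 0.133535·0.124 + 0.004774 = 0.021333 ≈ 0.0213


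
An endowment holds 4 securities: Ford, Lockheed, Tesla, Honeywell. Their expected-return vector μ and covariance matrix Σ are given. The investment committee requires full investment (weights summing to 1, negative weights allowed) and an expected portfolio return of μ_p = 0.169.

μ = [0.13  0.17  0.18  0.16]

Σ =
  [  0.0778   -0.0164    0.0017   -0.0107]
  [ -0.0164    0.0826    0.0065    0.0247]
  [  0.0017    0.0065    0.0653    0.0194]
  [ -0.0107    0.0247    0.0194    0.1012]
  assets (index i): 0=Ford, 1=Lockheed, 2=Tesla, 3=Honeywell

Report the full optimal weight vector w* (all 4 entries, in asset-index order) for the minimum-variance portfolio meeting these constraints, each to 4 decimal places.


g=Σ⁻¹μ = [2.1757  2.0505  2.2336  0.8824]
h=Σ⁻¹𝟙 = [16.0933  12.4985  11.7873  6.2729]
a=μᵀg=1.174661  b=𝟙ᵀg=7.342226  c=𝟙ᵀh=46.651841  D=ac−b²=0.891793
λ₁=(c·0.169−b)/D = (46.651841·0.169−7.342226)/0.891793 = 0.607691
λ₂=(a−b·0.169)/D = (1.174661−7.342226·0.169)/0.891793 = -0.074205
w* = 0.607691·g + -0.074205·h:
  w_0 = 0.607691·2.1757 + -0.074205·16.0933 = 0.1280  (Ford)
  w_1 = 0.607691·2.0505 + -0.074205·12.4985 = 0.3186  (Lockheed)
  w_2 = 0.607691·2.2336 + -0.074205·11.7873 = 0.4827  (Tesla)
  w_3 = 0.607691·0.8824 + -0.074205·6.2729 = 0.0708  (Honeywell)
Σw_i=1.0000  μᵀw=0.1690
σ²=wᵀΣw=λ₁·μ_p+λ₂ = 0.607691·0.169 + -0.074205 = 0.028495 ≈ 0.0285

0.1280  0.3186  0.4827  0.0708


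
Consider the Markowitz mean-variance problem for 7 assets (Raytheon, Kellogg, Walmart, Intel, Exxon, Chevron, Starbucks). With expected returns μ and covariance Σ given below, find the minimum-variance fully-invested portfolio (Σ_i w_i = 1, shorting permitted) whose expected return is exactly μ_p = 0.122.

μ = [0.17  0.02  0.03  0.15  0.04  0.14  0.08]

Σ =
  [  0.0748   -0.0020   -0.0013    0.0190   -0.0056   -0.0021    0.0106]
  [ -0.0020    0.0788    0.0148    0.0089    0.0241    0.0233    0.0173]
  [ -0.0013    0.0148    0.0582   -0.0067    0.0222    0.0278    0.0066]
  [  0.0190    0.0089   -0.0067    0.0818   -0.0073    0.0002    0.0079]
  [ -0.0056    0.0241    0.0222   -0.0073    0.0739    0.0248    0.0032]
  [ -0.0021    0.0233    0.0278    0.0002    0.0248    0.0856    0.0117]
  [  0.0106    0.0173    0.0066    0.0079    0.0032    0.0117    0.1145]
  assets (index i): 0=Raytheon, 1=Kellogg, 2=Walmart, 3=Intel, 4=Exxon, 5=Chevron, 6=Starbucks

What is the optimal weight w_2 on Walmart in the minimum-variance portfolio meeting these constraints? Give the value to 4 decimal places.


u=Σ⁻¹μ = [1.9267  -0.5478  -0.1665  1.4387  0.4731  1.7009  0.3264]
v=Σ⁻¹𝟙 = [11.1197  4.7138  11.7592  10.3985  8.9203  3.5632  4.9833]
a=μᵀu=0.810555  b=𝟙ᵀu=5.151501  c=𝟙ᵀv=55.457974  D=ac−b²=18.413798
λ₁=(c·0.122−b)/D = (55.457974·0.122−5.151501)/18.413798 = 0.087672
λ₂=(a−b·0.122)/D = (0.810555−5.151501·0.122)/18.413798 = 0.009888
w* = 0.087672·u + 0.009888·v:
  w_0 = 0.087672·1.9267 + 0.009888·11.1197 = 0.2789  (Raytheon)
  w_1 = 0.087672·-0.5478 + 0.009888·4.7138 = -0.0014  (Kellogg)
  w_2 = 0.087672·-0.1665 + 0.009888·11.7592 = 0.1017  (Walmart)
  w_3 = 0.087672·1.4387 + 0.009888·10.3985 = 0.2290  (Intel)
  w_4 = 0.087672·0.4731 + 0.009888·8.9203 = 0.1297  (Exxon)
  w_5 = 0.087672·1.7009 + 0.009888·3.5632 = 0.1844  (Chevron)
  w_6 = 0.087672·0.3264 + 0.009888·4.9833 = 0.0779  (Starbucks)
Σw_i=1.0000  μᵀw=0.1220
σ²=wᵀΣw=λ₁·μ_p+λ₂ = 0.087672·0.122 + 0.009888 = 0.020584 ≈ 0.0206

0.1017


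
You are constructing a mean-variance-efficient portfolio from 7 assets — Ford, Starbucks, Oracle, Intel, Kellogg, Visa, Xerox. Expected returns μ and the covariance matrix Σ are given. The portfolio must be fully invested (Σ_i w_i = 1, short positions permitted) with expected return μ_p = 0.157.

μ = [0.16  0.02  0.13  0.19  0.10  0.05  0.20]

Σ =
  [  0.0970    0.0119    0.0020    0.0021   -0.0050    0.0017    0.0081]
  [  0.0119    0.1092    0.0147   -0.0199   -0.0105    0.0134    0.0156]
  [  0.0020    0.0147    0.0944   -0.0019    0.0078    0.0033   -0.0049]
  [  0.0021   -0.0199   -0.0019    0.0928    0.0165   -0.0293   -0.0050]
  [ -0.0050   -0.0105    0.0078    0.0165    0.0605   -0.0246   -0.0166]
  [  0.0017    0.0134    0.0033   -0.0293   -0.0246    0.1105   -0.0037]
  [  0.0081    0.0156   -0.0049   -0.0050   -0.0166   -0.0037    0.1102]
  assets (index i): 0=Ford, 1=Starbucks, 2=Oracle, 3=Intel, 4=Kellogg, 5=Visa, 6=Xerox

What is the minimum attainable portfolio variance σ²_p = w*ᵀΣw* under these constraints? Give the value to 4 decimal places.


x=Σ⁻¹μ = [1.4789  -0.0390  1.2738  2.2491  2.2495  1.5693  2.2619]
y=Σ⁻¹𝟙 = [8.7406  8.2380  7.4499  14.3193  24.2813  17.3144  12.4857]
a=μᵀx=1.584554  b=𝟙ᵀx=11.043409  c=𝟙ᵀy=92.829286  D=ac−b²=25.136111
λ₁=(c·0.157−b)/D = (92.829286·0.157−11.043409)/25.136111 = 0.140467
λ₂=(a−b·0.157)/D = (1.584554−11.043409·0.157)/25.136111 = -0.005938
w* = 0.140467·x + -0.005938·y:
  w_0 = 0.140467·1.4789 + -0.005938·8.7406 = 0.1558  (Ford)
  w_1 = 0.140467·-0.0390 + -0.005938·8.2380 = -0.0544  (Starbucks)
  w_2 = 0.140467·1.2738 + -0.005938·7.4499 = 0.1347  (Oracle)
  w_3 = 0.140467·2.2491 + -0.005938·14.3193 = 0.2309  (Intel)
  w_4 = 0.140467·2.2495 + -0.005938·24.2813 = 0.1718  (Kellogg)
  w_5 = 0.140467·1.5693 + -0.005938·17.3144 = 0.1176  (Visa)
  w_6 = 0.140467·2.2619 + -0.005938·12.4857 = 0.2436  (Xerox)
Σw_i=1.0000  μᵀw=0.1570
σ²=wᵀΣw=λ₁·μ_p+λ₂ = 0.140467·0.157 + -0.005938 = 0.016115 ≈ 0.0161

0.0161


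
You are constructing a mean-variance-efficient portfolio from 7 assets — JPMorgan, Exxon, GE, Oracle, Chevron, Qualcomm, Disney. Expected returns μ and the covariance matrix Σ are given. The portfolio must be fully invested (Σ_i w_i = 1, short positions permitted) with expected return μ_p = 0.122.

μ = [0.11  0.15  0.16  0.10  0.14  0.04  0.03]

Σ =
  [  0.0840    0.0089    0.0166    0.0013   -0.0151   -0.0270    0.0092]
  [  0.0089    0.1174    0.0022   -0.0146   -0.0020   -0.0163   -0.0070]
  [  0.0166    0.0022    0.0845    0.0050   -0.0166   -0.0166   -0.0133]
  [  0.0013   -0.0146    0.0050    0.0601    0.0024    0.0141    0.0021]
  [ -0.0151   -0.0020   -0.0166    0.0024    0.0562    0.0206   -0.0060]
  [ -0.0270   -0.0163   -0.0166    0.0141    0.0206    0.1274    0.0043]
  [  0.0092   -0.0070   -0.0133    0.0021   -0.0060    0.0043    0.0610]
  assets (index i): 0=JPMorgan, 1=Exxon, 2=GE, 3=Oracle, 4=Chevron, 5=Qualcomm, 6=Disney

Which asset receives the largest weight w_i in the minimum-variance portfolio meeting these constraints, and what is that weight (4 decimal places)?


g=Σ⁻¹μ = [1.2309  1.5091  2.4866  1.5385  3.5730  0.3001  1.2988]
h=Σ⁻¹𝟙 = [11.5461  11.8550  18.3569  14.1446  25.5798  7.7778  21.4957]
a=μᵀg=1.464663  b=𝟙ᵀg=11.937039  c=𝟙ᵀh=110.755896  D=ac−b²=19.727191
λ₁=(c·0.122−b)/D = (110.755896·0.122−11.937039)/19.727191 = 0.079848
λ₂=(a−b·0.122)/D = (1.464663−11.937039·0.122)/19.727191 = 0.000423
w* = 0.079848·g + 0.000423·h:
  w_0 = 0.079848·1.2309 + 0.000423·11.5461 = 0.1032  (JPMorgan)
  w_1 = 0.079848·1.5091 + 0.000423·11.8550 = 0.1255  (Exxon)
  w_2 = 0.079848·2.4866 + 0.000423·18.3569 = 0.2063  (GE)
  w_3 = 0.079848·1.5385 + 0.000423·14.1446 = 0.1288  (Oracle)
  w_4 = 0.079848·3.5730 + 0.000423·25.5798 = 0.2961  (Chevron)
  w_5 = 0.079848·0.3001 + 0.000423·7.7778 = 0.0272  (Qualcomm)
  w_6 = 0.079848·1.2988 + 0.000423·21.4957 = 0.1128  (Disney)
Σw_i=1.0000  μᵀw=0.1220
σ²=wᵀΣw=λ₁·μ_p+λ₂ = 0.079848·0.122 + 0.000423 = 0.010164 ≈ 0.0102

Chevron (0.2961)


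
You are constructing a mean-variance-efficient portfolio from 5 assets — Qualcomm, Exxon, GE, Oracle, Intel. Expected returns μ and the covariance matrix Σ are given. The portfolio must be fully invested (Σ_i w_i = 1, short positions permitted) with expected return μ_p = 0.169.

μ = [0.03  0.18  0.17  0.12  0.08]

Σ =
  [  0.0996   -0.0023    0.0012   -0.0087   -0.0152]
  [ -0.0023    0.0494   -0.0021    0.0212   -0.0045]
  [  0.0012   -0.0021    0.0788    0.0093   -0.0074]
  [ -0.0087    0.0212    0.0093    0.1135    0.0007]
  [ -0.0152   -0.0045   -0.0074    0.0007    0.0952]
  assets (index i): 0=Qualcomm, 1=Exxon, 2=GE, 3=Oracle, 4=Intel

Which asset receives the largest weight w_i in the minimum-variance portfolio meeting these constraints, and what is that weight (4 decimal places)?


p=Σ⁻¹μ = [0.5748  3.8067  2.3491  0.1898  1.2932]
q=Σ⁻¹𝟙 = [12.9917  20.7480  13.8614  4.7052  14.6021]
a=μᵀp=1.228032  b=𝟙ᵀp=8.213613  c=𝟙ᵀq=66.908355  D=ac−b²=14.702151
λ₁=(c·0.169−b)/D = (66.908355·0.169−8.213613)/14.702151 = 0.210439
λ₂=(a−b·0.169)/D = (1.228032−8.213613·0.169)/14.702151 = -0.010887
w* = 0.210439·p + -0.010887·q:
  w_0 = 0.210439·0.5748 + -0.010887·12.9917 = -0.0205  (Qualcomm)
  w_1 = 0.210439·3.8067 + -0.010887·20.7480 = 0.5752  (Exxon)
  w_2 = 0.210439·2.3491 + -0.010887·13.8614 = 0.3434  (GE)
  w_3 = 0.210439·0.1898 + -0.010887·4.7052 = -0.0113  (Oracle)
  w_4 = 0.210439·1.2932 + -0.010887·14.6021 = 0.1132  (Intel)
Σw_i=1.0000  μᵀw=0.1690
σ²=wᵀΣw=λ₁·μ_p+λ₂ = 0.210439·0.169 + -0.010887 = 0.024677 ≈ 0.0247

Exxon (0.5752)


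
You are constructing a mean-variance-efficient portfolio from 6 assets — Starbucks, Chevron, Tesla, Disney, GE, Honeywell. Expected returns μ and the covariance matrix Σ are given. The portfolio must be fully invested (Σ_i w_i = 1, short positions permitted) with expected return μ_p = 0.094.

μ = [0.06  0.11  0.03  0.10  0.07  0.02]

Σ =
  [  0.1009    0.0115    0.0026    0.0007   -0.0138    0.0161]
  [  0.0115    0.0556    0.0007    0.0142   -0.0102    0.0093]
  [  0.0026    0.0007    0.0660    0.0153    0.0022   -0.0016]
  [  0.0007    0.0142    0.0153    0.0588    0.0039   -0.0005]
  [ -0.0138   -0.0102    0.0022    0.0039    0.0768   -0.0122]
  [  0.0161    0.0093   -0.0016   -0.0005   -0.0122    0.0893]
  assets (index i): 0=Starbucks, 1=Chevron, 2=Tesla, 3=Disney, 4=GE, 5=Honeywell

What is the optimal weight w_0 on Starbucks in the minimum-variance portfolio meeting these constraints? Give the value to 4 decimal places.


0.1059

u=Σ⁻¹μ = [0.5271  1.7722  0.1091  1.1596  1.1980  0.1165]
v=Σ⁻¹𝟙 = [8.4753  15.1905  12.2526  8.9825  17.4607  10.7435]
a=μᵀu=0.431986  b=𝟙ᵀu=4.882421  c=𝟙ᵀv=73.105117  D=ac−b²=7.742329
λ₁=(c·0.094−b)/D = (73.105117·0.094−4.882421)/7.742329 = 0.256959
λ₂=(a−b·0.094)/D = (0.431986−4.882421·0.094)/7.742329 = -0.003482
w* = 0.256959·u + -0.003482·v:
  w_0 = 0.256959·0.5271 + -0.003482·8.4753 = 0.1059  (Starbucks)
  w_1 = 0.256959·1.7722 + -0.003482·15.1905 = 0.4025  (Chevron)
  w_2 = 0.256959·0.1091 + -0.003482·12.2526 = -0.0146  (Tesla)
  w_3 = 0.256959·1.1596 + -0.003482·8.9825 = 0.2667  (Disney)
  w_4 = 0.256959·1.1980 + -0.003482·17.4607 = 0.2470  (GE)
  w_5 = 0.256959·0.1165 + -0.003482·10.7435 = -0.0075  (Honeywell)
Σw_i=1.0000  μᵀw=0.0940
σ²=wᵀΣw=λ₁·μ_p+λ₂ = 0.256959·0.094 + -0.003482 = 0.020672 ≈ 0.0207


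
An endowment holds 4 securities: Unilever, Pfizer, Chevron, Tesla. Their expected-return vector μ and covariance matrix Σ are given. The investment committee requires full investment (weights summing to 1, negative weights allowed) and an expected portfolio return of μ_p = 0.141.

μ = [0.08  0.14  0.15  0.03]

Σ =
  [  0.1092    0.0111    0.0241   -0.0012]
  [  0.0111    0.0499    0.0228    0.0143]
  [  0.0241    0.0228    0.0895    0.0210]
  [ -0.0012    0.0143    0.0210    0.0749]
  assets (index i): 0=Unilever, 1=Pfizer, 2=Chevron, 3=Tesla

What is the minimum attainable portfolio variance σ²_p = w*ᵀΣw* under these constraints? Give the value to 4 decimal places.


0.0399

p=Σ⁻¹μ = [0.2486  2.3518  1.0922  -0.3507]
q=Σ⁻¹𝟙 = [7.0889  14.1098  3.3639  9.8277]
a=μᵀp=0.502448  b=𝟙ᵀp=3.341906  c=𝟙ᵀq=34.390302  D=ac−b²=6.111001
λ₁=(c·0.141−b)/D = (34.390302·0.141−3.341906)/6.111001 = 0.246625
λ₂=(a−b·0.141)/D = (0.502448−3.341906·0.141)/6.111001 = 0.005112
w* = 0.246625·p + 0.005112·q:
  w_0 = 0.246625·0.2486 + 0.005112·7.0889 = 0.0976  (Unilever)
  w_1 = 0.246625·2.3518 + 0.005112·14.1098 = 0.6521  (Pfizer)
  w_2 = 0.246625·1.0922 + 0.005112·3.3639 = 0.2866  (Chevron)
  w_3 = 0.246625·-0.3507 + 0.005112·9.8277 = -0.0363  (Tesla)
Σw_i=1.0000  μᵀw=0.1410
σ²=wᵀΣw=λ₁·μ_p+λ₂ = 0.246625·0.141 + 0.005112 = 0.039886 ≈ 0.0399


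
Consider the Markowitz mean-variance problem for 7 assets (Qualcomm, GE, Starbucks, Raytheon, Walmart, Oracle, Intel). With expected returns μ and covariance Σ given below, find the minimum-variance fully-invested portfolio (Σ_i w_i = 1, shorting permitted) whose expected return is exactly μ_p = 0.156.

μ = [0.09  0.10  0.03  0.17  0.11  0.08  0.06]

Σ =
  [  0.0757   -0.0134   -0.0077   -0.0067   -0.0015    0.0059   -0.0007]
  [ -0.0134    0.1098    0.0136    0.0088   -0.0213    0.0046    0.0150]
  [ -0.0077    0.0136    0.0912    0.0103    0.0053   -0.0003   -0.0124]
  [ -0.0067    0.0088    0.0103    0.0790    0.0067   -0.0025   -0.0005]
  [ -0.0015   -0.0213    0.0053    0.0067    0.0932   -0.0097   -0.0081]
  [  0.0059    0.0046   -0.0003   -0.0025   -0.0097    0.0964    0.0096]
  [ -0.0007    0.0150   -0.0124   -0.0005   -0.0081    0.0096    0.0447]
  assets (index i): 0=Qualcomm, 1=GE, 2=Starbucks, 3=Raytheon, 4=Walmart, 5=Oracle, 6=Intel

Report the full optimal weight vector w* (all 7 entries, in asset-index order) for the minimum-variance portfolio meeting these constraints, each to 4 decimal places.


x=Σ⁻¹μ = [1.5447  1.0026  0.1576  2.0587  1.4613  0.7693  1.1964]
y=Σ⁻¹𝟙 = [16.6816  7.8200  12.5051  10.7773  14.2846  8.3049  24.4028]
a=μᵀx=0.888048  b=𝟙ᵀx=8.190506  c=𝟙ᵀy=94.776383  D=ac−b²=17.081546
λ₁=(c·0.156−b)/D = (94.776383·0.156−8.190506)/17.081546 = 0.386066
λ₂=(a−b·0.156)/D = (0.888048−8.190506·0.156)/17.081546 = -0.022812
w* = 0.386066·x + -0.022812·y:
  w_0 = 0.386066·1.5447 + -0.022812·16.6816 = 0.2158  (Qualcomm)
  w_1 = 0.386066·1.0026 + -0.022812·7.8200 = 0.2087  (GE)
  w_2 = 0.386066·0.1576 + -0.022812·12.5051 = -0.2244  (Starbucks)
  w_3 = 0.386066·2.0587 + -0.022812·10.7773 = 0.5489  (Raytheon)
  w_4 = 0.386066·1.4613 + -0.022812·14.2846 = 0.2383  (Walmart)
  w_5 = 0.386066·0.7693 + -0.022812·8.3049 = 0.1075  (Oracle)
  w_6 = 0.386066·1.1964 + -0.022812·24.4028 = -0.0948  (Intel)
Σw_i=1.0000  μᵀw=0.1560
σ²=wᵀΣw=λ₁·μ_p+λ₂ = 0.386066·0.156 + -0.022812 = 0.037414 ≈ 0.0374

0.2158  0.2087  -0.2244  0.5489  0.2383  0.1075  -0.0948


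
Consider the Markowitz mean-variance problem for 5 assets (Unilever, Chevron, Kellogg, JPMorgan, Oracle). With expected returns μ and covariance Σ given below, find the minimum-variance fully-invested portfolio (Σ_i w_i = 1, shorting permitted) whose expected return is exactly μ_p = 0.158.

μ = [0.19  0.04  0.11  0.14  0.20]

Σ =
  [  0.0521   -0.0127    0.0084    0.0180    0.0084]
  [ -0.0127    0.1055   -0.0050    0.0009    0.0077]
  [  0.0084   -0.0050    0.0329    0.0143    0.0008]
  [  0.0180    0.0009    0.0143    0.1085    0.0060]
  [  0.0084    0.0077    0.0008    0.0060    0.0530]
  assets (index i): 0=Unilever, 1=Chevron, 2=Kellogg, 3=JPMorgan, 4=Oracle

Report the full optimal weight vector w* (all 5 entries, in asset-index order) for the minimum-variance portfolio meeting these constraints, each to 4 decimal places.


0.2863  0.0740  0.2805  0.0341  0.3251

p=Σ⁻¹μ = [2.7649  0.5966  2.5119  0.3201  3.1746]
q=Σ⁻¹𝟙 = [14.5125  11.4494  27.0576  2.3610  14.2287]
a=μᵀp=1.505218  b=𝟙ᵀp=9.367986  c=𝟙ᵀq=69.609318  D=ac−b²=17.018009
λ₁=(c·0.158−b)/D = (69.609318·0.158−9.367986)/17.018009 = 0.095798
λ₂=(a−b·0.158)/D = (1.505218−9.367986·0.158)/17.018009 = 0.001473
w* = 0.095798·p + 0.001473·q:
  w_0 = 0.095798·2.7649 + 0.001473·14.5125 = 0.2863  (Unilever)
  w_1 = 0.095798·0.5966 + 0.001473·11.4494 = 0.0740  (Chevron)
  w_2 = 0.095798·2.5119 + 0.001473·27.0576 = 0.2805  (Kellogg)
  w_3 = 0.095798·0.3201 + 0.001473·2.3610 = 0.0341  (JPMorgan)
  w_4 = 0.095798·3.1746 + 0.001473·14.2287 = 0.3251  (Oracle)
Σw_i=1.0000  μᵀw=0.1580
σ²=wᵀΣw=λ₁·μ_p+λ₂ = 0.095798·0.158 + 0.001473 = 0.016610 ≈ 0.0166


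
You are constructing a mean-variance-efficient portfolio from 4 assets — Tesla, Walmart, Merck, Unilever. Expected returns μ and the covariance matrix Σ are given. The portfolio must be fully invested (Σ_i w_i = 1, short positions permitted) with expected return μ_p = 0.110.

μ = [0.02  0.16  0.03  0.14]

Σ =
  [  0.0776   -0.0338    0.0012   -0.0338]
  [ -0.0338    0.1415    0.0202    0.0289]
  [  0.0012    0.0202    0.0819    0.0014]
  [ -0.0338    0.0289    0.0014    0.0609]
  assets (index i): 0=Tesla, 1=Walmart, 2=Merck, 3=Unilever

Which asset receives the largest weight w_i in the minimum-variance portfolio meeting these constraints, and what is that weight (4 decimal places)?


g=Σ⁻¹μ = [1.9604  0.9983  0.0416  2.9122]
h=Σ⁻¹𝟙 = [28.0729  6.5311  9.6976  28.6788]
a=μᵀg=0.607885  b=𝟙ᵀg=5.912398  c=𝟙ᵀh=72.980438  D=ac−b²=9.407286
λ₁=(c·0.110−b)/D = (72.980438·0.110−5.912398)/9.407286 = 0.224874
λ₂=(a−b·0.110)/D = (0.607885−5.912398·0.110)/9.407286 = -0.004515
w* = 0.224874·g + -0.004515·h:
  w_0 = 0.224874·1.9604 + -0.004515·28.0729 = 0.3141  (Tesla)
  w_1 = 0.224874·0.9983 + -0.004515·6.5311 = 0.1950  (Walmart)
  w_2 = 0.224874·0.0416 + -0.004515·9.6976 = -0.0344  (Merck)
  w_3 = 0.224874·2.9122 + -0.004515·28.6788 = 0.5254  (Unilever)
Σw_i=1.0000  μᵀw=0.1100
σ²=wᵀΣw=λ₁·μ_p+λ₂ = 0.224874·0.110 + -0.004515 = 0.020221 ≈ 0.0202

Unilever (0.5254)


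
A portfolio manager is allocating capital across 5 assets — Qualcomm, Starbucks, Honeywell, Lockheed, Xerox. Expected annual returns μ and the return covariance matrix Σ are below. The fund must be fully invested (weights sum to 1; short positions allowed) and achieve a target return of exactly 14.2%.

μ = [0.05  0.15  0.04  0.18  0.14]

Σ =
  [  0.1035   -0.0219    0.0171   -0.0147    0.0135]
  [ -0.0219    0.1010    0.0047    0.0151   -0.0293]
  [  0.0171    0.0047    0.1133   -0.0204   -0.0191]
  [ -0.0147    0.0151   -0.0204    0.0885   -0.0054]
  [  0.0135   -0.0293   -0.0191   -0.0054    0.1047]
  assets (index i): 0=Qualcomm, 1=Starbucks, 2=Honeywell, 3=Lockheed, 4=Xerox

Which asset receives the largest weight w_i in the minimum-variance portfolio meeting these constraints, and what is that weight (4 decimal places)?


Lockheed (0.3169)

p=Σ⁻¹μ = [0.7758  1.8781  0.8927  2.1724  2.0376]
q=Σ⁻¹𝟙 = [10.7488  13.8734  11.7248  14.3311  14.9256]
a=μᵀp=1.032518  b=𝟙ᵀp=7.756638  c=𝟙ᵀq=65.603840  D=ac−b²=7.571687
λ₁=(c·0.142−b)/D = (65.603840·0.142−7.756638)/7.571687 = 0.205913
λ₂=(a−b·0.142)/D = (1.032518−7.756638·0.142)/7.571687 = -0.009103
w* = 0.205913·p + -0.009103·q:
  w_0 = 0.205913·0.7758 + -0.009103·10.7488 = 0.0619  (Qualcomm)
  w_1 = 0.205913·1.8781 + -0.009103·13.8734 = 0.2604  (Starbucks)
  w_2 = 0.205913·0.8927 + -0.009103·11.7248 = 0.0771  (Honeywell)
  w_3 = 0.205913·2.1724 + -0.009103·14.3311 = 0.3169  (Lockheed)
  w_4 = 0.205913·2.0376 + -0.009103·14.9256 = 0.2837  (Xerox)
Σw_i=1.0000  μᵀw=0.1420
σ²=wᵀΣw=λ₁·μ_p+λ₂ = 0.205913·0.142 + -0.009103 = 0.020137 ≈ 0.0201


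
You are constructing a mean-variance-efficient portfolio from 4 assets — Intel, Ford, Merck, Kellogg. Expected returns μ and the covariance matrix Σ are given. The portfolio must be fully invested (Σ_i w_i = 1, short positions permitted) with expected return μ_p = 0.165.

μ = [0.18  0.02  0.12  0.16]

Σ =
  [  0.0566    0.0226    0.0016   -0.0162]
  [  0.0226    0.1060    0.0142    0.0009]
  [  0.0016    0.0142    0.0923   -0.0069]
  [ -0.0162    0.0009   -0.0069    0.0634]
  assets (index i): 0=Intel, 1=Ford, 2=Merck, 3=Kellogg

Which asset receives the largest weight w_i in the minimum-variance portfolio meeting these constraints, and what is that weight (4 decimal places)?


Intel (0.4376)

p=Σ⁻¹μ = [4.6800  -1.0669  1.6759  3.9170]
q=Σ⁻¹𝟙 = [22.7406  2.8229  11.7115  22.8181]
a=μᵀp=1.648894  b=𝟙ᵀp=9.206045  c=𝟙ᵀq=60.093086  D=ac−b²=14.335886
λ₁=(c·0.165−b)/D = (60.093086·0.165−9.206045)/14.335886 = 0.049478
λ₂=(a−b·0.165)/D = (1.648894−9.206045·0.165)/14.335886 = 0.009061
w* = 0.049478·p + 0.009061·q:
  w_0 = 0.049478·4.6800 + 0.009061·22.7406 = 0.4376  (Intel)
  w_1 = 0.049478·-1.0669 + 0.009061·2.8229 = -0.0272  (Ford)
  w_2 = 0.049478·1.6759 + 0.009061·11.7115 = 0.1890  (Merck)
  w_3 = 0.049478·3.9170 + 0.009061·22.8181 = 0.4006  (Kellogg)
Σw_i=1.0000  μᵀw=0.1650
σ²=wᵀΣw=λ₁·μ_p+λ₂ = 0.049478·0.165 + 0.009061 = 0.017225 ≈ 0.0172


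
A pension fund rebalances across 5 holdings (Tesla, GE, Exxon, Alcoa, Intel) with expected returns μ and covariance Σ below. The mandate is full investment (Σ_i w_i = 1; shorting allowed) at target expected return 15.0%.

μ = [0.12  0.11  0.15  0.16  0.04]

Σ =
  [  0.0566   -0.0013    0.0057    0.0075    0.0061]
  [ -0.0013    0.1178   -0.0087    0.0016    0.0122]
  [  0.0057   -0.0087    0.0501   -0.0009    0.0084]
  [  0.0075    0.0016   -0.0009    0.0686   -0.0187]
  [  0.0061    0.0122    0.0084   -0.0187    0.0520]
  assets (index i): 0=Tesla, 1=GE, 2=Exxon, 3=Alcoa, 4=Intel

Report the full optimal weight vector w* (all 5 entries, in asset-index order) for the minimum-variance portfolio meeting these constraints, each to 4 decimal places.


p=Σ⁻¹μ = [1.4535  1.0577  2.9319  2.3878  0.7356]
q=Σ⁻¹𝟙 = [11.4619  7.5192  16.9181  18.8704  20.1752]
a=μᵀp=1.142022  b=𝟙ᵀp=8.566520  c=𝟙ᵀq=74.944782  D=ac−b²=12.203312
λ₁=(c·0.150−b)/D = (74.944782·0.150−8.566520)/12.203312 = 0.219219
λ₂=(a−b·0.150)/D = (1.142022−8.566520·0.150)/12.203312 = -0.011715
w* = 0.219219·p + -0.011715·q:
  w_0 = 0.219219·1.4535 + -0.011715·11.4619 = 0.1844  (Tesla)
  w_1 = 0.219219·1.0577 + -0.011715·7.5192 = 0.1438  (GE)
  w_2 = 0.219219·2.9319 + -0.011715·16.9181 = 0.4445  (Exxon)
  w_3 = 0.219219·2.3878 + -0.011715·18.8704 = 0.3024  (Alcoa)
  w_4 = 0.219219·0.7356 + -0.011715·20.1752 = -0.0751  (Intel)
Σw_i=1.0000  μᵀw=0.1500
σ²=wᵀΣw=λ₁·μ_p+λ₂ = 0.219219·0.150 + -0.011715 = 0.021168 ≈ 0.0212

0.1844  0.1438  0.4445  0.3024  -0.0751
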